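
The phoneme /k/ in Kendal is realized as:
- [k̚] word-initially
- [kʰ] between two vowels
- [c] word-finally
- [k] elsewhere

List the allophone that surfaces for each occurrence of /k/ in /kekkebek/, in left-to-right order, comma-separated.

Occurrence 1 (position 1): word-initially → [k̚].
Occurrence 2 (position 3): no conditioning environment matches → elsewhere allophone [k].
Occurrence 3 (position 4): no conditioning environment matches → elsewhere allophone [k].
Occurrence 4 (position 8): word-finally → [c].

[k̚], [k], [k], [c]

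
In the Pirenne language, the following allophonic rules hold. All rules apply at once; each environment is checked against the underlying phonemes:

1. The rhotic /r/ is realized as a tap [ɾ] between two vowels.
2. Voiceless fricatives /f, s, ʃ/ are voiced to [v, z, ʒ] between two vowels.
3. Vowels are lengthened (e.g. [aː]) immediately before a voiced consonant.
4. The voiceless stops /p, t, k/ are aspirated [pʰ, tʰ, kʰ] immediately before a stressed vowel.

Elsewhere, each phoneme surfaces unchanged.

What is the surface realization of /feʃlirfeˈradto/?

/f/ (word-initial): rule 2 targets it, but not between two vowels → unchanged [f].
/e/ — between /f/ and /ʃ/; rule 3 does not apply here → [e].
/ʃ/ (between /e/ and /l/) fails the environment for rule 2, so it stays [ʃ].
Rule 3 applies to /i/ (between /l/ and /r/: before a voiced consonant) → [iː].
/r/ (between /i/ and /f/) fails the environment for rule 1, so it stays [r].
/f/ — between /r/ and /e/; rule 2 does not apply here → [f].
Rule 3 applies to /e/ (between /f/ and /r/: before a voiced consonant) → [eː].
/r/ (between /e/ and /a/) occurs between two vowels → [ɾ] by rule 1.
/a/ (between /r/ and /d/): before a voiced consonant, so rule 3 applies → [aː].
/t/ (between /d/ and /o/) is in the target of rule 4 but the environment (immediately before a stressed vowel) is not met → [t].
/o/ (word-final) fails the environment for rule 3, so it stays [o].

[feʃliːrfeːˈɾaːdto]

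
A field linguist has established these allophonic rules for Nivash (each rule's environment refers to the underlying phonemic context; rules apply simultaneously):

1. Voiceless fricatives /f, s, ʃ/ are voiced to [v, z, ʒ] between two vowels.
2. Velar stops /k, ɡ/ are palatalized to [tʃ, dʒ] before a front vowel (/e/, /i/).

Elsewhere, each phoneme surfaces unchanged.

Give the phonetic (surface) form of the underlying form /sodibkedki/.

[sodibtʃedtʃi]

/s/ — word-initial; rule 1 does not apply here → [s].
/o/ stays [o].
/d/ — not in any rule's target class → [d].
/i/ (between /d/ and /b/) is unaffected → [i].
/b/ — not in any rule's target class → [b].
/k/ (between /b/ and /e/): before a front vowel, so rule 2 applies → [tʃ].
/e/ — not in any rule's target class → [e].
/d/ stays [d].
Rule 2 applies to /k/ (between /d/ and /i/: before a front vowel) → [tʃ].
/i/ (word-final): no rule targets it → [i].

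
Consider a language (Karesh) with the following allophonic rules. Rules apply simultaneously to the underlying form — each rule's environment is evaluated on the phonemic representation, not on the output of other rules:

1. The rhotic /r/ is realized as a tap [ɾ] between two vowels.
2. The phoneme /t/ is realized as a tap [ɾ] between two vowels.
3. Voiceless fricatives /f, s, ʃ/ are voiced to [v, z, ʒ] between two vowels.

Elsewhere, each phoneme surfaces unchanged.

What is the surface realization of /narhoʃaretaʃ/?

/n/ stays [n].
/a/ (between /n/ and /r/): no rule targets it → [a].
/r/ — between /a/ and /h/; rule 1 does not apply here → [r].
/h/ stays [h].
/o/ (between /h/ and /ʃ/): no rule targets it → [o].
/ʃ/ meets the environment for rule 3 (between two vowels) → [ʒ].
/a/ (between /ʃ/ and /r/): no rule targets it → [a].
Rule 1 applies to /r/ (between /a/ and /e/: between two vowels) → [ɾ].
/e/ — not in any rule's target class → [e].
/t/ (between /e/ and /a/) occurs between two vowels → [ɾ] by rule 2.
/a/ stays [a].
/ʃ/ (word-final): rule 3 targets it, but not between two vowels → unchanged [ʃ].

[narhoʒaɾeɾaʃ]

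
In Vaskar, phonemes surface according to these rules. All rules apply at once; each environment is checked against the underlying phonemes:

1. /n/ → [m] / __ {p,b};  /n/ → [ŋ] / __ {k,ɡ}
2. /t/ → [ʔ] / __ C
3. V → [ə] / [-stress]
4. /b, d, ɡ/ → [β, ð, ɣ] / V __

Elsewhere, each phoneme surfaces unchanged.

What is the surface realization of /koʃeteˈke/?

[kəʃətəˈke]

/k/ — not in any rule's target class → [k].
/o/ meets the environment for rule 3 (in an unstressed syllable) → [ə].
/ʃ/ (between /o/ and /e/): no rule targets it → [ʃ].
/e/ — between /ʃ/ and /t/, in an unstressed syllable — surfaces as [ə] (rule 3).
/t/ — between /e/ and /e/; rule 2 does not apply here → [t].
/e/ (between /t/ and /k/) occurs in an unstressed syllable → [ə] by rule 3.
/k/ — not in any rule's target class → [k].
/e/ — word-final; rule 3 does not apply here → [e].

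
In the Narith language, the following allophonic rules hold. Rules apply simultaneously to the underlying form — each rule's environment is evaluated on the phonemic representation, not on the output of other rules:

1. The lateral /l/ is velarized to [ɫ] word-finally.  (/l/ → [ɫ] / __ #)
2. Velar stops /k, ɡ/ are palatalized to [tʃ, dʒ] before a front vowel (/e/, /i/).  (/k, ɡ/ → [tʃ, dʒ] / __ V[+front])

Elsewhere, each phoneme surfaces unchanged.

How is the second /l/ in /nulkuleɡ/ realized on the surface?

/l/ (between /u/ and /e/) fails the environment for rule 1, so it stays [l].

[l]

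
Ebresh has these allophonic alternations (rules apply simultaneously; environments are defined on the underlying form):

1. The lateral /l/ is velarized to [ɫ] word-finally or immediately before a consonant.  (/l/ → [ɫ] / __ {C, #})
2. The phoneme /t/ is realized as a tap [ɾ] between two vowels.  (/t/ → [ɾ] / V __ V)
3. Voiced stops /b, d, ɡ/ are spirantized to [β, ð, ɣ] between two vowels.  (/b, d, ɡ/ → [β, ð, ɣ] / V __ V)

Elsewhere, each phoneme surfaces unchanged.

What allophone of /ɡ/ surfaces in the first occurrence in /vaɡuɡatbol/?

[ɣ]

/ɡ/ (between /a/ and /u/) occurs between two vowels → [ɣ] by rule 3.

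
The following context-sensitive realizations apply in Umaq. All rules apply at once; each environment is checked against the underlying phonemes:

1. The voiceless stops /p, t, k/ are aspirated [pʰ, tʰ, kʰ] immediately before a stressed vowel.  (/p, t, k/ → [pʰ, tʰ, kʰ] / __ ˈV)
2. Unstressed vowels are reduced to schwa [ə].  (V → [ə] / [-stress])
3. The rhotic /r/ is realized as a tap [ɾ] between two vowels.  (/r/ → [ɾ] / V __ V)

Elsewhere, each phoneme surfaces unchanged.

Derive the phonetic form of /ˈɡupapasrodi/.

/ɡ/ (word-initial) is unaffected → [ɡ].
/u/ (between /ɡ/ and /p/) is in the target of rule 2 but the environment (in an unstressed syllable) is not met → [u].
/p/ (between /u/ and /a/): rule 1 targets it, but not immediately before a stressed vowel → unchanged [p].
/a/ (between /p/ and /p/) occurs in an unstressed syllable → [ə] by rule 2.
/p/ (between /a/ and /a/): rule 1 targets it, but not immediately before a stressed vowel → unchanged [p].
/a/ meets the environment for rule 2 (in an unstressed syllable) → [ə].
/s/ stays [s].
/r/ — between /s/ and /o/; rule 3 does not apply here → [r].
Rule 2 applies to /o/ (between /r/ and /d/: in an unstressed syllable) → [ə].
/d/ (between /o/ and /i/) is unaffected → [d].
/i/ — word-final, in an unstressed syllable — surfaces as [ə] (rule 2).

[ˈɡupəpəsrədə]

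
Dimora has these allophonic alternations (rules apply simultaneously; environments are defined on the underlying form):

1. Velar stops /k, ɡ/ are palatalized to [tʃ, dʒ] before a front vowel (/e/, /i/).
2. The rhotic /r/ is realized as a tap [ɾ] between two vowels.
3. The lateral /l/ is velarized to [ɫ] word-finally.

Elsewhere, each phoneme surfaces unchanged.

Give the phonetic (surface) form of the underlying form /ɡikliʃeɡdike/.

[dʒikliʃeɡditʃe]

/ɡ/ (word-initial): before a front vowel, so rule 1 applies → [dʒ].
/k/ (between /i/ and /l/) is in the target of rule 1 but the environment (before a front vowel) is not met → [k].
/l/ — between /k/ and /i/; rule 3 does not apply here → [l].
/ɡ/ (between /e/ and /d/) fails the environment for rule 1, so it stays [ɡ].
/k/ — between /i/ and /e/, before a front vowel — surfaces as [tʃ] (rule 1).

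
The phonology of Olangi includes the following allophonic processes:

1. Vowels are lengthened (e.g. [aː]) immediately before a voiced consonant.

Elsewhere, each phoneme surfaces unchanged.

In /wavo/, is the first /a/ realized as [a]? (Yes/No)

Rule 1 applies to /a/ (between /w/ and /v/: before a voiced consonant) → [aː].
The actual realization is [aː], not [a].

No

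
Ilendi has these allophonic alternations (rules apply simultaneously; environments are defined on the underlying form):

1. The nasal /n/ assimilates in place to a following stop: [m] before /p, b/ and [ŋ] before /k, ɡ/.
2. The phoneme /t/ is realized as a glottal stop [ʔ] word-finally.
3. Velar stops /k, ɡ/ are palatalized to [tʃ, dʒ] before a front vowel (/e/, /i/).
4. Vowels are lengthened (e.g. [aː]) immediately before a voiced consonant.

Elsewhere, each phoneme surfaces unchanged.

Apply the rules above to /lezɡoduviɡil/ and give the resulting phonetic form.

[leːzɡoːduːviːdʒiːl]

/l/ (word-initial) is unaffected → [l].
/e/ (between /l/ and /z/): before a voiced consonant, so rule 4 applies → [eː].
/z/ (between /e/ and /ɡ/): no rule targets it → [z].
/ɡ/ (between /z/ and /o/): rule 3 targets it, but not before a front vowel → unchanged [ɡ].
/o/ — between /ɡ/ and /d/, before a voiced consonant — surfaces as [oː] (rule 4).
/d/ stays [d].
/u/ — between /d/ and /v/, before a voiced consonant — surfaces as [uː] (rule 4).
/v/ — not in any rule's target class → [v].
/i/ meets the environment for rule 4 (before a voiced consonant) → [iː].
/ɡ/ (between /i/ and /i/) occurs before a front vowel → [dʒ] by rule 3.
/i/ meets the environment for rule 4 (before a voiced consonant) → [iː].
/l/ (word-final) is unaffected → [l].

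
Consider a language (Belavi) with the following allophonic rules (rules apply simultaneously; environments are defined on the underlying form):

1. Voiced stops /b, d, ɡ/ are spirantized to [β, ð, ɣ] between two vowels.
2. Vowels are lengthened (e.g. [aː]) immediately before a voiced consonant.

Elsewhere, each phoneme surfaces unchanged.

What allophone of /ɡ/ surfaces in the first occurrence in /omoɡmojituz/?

[ɡ]

/ɡ/ (between /o/ and /m/): rule 1 targets it, but not between two vowels → unchanged [ɡ].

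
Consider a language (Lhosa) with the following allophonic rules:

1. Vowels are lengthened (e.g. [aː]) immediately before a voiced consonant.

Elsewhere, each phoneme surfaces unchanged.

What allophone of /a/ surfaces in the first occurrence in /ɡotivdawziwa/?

Rule 1 applies to /a/ (between /d/ and /w/: before a voiced consonant) → [aː].

[aː]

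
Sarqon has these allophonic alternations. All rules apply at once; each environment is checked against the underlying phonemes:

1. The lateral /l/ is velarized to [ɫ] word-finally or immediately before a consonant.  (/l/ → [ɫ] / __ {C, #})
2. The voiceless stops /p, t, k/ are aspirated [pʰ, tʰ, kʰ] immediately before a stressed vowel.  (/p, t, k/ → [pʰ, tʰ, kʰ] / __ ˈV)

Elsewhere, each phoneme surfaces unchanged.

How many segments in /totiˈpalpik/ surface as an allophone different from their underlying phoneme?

Segments that undergo a rule: /p/ → [pʰ] (rule 2); /l/ → [ɫ] (rule 1).
All other segments surface unchanged.

2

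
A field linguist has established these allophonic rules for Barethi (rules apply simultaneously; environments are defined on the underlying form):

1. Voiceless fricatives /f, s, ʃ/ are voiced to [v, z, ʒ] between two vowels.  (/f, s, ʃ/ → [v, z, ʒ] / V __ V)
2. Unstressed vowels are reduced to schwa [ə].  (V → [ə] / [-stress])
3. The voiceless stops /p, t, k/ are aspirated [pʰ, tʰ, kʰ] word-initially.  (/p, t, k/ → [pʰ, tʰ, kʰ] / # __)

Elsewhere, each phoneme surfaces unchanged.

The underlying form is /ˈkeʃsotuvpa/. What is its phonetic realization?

[ˈkʰeʃsətəvpə]

/k/ meets the environment for rule 3 (word-initially) → [kʰ].
/e/ (between /k/ and /ʃ/): rule 2 targets it, but not in an unstressed syllable → unchanged [e].
/ʃ/ — between /e/ and /s/; rule 1 does not apply here → [ʃ].
/s/ (between /ʃ/ and /o/) fails the environment for rule 1, so it stays [s].
/o/ (between /s/ and /t/): in an unstressed syllable, so rule 2 applies → [ə].
/t/ (between /o/ and /u/): rule 3 targets it, but not word-initially → unchanged [t].
/u/ (between /t/ and /v/): in an unstressed syllable, so rule 2 applies → [ə].
/v/ stays [v].
/p/ (between /v/ and /a/): rule 3 targets it, but not word-initially → unchanged [p].
/a/ meets the environment for rule 2 (in an unstressed syllable) → [ə].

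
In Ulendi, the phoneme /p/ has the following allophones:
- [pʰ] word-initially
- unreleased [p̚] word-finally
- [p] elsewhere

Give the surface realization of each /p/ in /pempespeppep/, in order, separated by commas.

[pʰ], [p], [p], [p], [p], [p̚]

Occurrence 1 (position 1): word-initially → [pʰ].
Occurrence 2 (position 4): no conditioning environment matches → elsewhere allophone [p].
Occurrence 3 (position 7): no conditioning environment matches → elsewhere allophone [p].
Occurrence 4 (position 9): no conditioning environment matches → elsewhere allophone [p].
Occurrence 5 (position 10): no conditioning environment matches → elsewhere allophone [p].
Occurrence 6 (position 12): word-finally → [p̚].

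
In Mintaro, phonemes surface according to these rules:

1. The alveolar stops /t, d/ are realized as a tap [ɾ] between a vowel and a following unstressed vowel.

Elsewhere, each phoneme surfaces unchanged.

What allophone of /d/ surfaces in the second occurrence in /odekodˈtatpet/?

[d]

/d/ — between /o/ and /t/; rule 1 does not apply here → [d].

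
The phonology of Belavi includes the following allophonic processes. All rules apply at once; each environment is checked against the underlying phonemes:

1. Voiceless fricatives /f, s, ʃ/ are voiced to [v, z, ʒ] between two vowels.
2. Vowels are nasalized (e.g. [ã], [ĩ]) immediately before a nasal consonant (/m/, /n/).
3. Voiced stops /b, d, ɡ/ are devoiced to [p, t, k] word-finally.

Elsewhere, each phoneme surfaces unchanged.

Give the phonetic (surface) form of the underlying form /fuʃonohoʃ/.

/f/ (word-initial) fails the environment for rule 1, so it stays [f].
/u/ (between /f/ and /ʃ/) is in the target of rule 2 but the environment (before a nasal consonant) is not met → [u].
/ʃ/ (between /u/ and /o/) occurs between two vowels → [ʒ] by rule 1.
/o/ meets the environment for rule 2 (before a nasal consonant) → [õ].
/n/ (between /o/ and /o/): no rule targets it → [n].
/o/ (between /n/ and /h/) fails the environment for rule 2, so it stays [o].
/h/ (between /o/ and /o/) is unaffected → [h].
/o/ — between /h/ and /ʃ/; rule 2 does not apply here → [o].
/ʃ/ (word-final) fails the environment for rule 1, so it stays [ʃ].

[fuʒõnohoʃ]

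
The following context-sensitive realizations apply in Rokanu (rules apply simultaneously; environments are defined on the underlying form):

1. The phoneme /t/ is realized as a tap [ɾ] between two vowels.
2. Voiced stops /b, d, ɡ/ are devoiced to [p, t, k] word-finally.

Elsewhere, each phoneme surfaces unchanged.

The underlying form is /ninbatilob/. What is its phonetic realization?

/n/ (word-initial): no rule targets it → [n].
/i/ (between /n/ and /n/) is unaffected → [i].
/n/ stays [n].
/b/ (between /n/ and /a/) fails the environment for rule 2, so it stays [b].
/a/ stays [a].
/t/ (between /a/ and /i/) occurs between two vowels → [ɾ] by rule 1.
/i/ stays [i].
/l/ — not in any rule's target class → [l].
/o/ (between /l/ and /b/): no rule targets it → [o].
Rule 2 applies to /b/ (word-final: word-finally) → [p].

[ninbaɾilop]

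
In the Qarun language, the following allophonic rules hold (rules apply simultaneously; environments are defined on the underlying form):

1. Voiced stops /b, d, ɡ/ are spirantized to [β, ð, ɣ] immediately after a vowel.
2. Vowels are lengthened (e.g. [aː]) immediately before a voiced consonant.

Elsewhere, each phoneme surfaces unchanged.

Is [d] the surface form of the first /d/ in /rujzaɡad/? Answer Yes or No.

No

/d/ — word-final, immediately after a vowel — surfaces as [ð] (rule 1).
The actual realization is [ð], not [d].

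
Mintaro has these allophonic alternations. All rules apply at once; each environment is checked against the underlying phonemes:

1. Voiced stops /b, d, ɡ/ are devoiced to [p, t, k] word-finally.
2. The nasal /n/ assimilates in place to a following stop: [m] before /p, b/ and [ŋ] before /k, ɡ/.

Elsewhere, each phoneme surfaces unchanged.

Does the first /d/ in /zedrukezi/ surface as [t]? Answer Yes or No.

No

/d/ (between /e/ and /r/) fails the environment for rule 1, so it stays [d].
The actual realization is [d], not [t].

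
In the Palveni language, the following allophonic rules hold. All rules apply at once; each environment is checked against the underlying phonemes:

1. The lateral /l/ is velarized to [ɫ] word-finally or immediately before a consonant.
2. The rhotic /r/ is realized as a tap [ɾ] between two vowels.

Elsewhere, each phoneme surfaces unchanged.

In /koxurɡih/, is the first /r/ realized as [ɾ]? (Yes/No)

/r/ — between /u/ and /ɡ/; rule 2 does not apply here → [r].
The actual realization is [r], not [ɾ].

No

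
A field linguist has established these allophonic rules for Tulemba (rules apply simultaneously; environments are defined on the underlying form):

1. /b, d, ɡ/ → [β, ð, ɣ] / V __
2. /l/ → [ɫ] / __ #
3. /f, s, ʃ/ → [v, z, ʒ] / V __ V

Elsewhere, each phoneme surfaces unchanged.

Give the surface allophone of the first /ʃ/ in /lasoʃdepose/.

[ʃ]

/ʃ/ — between /o/ and /d/; rule 3 does not apply here → [ʃ].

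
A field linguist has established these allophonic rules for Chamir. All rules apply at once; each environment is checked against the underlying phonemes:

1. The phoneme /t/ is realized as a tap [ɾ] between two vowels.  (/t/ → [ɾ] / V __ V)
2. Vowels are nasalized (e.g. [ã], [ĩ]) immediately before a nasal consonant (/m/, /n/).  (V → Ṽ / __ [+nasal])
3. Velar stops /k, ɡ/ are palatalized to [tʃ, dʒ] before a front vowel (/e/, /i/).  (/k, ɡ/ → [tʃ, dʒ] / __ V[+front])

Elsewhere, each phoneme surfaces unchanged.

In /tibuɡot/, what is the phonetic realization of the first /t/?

[t]

/t/ (word-initial) fails the environment for rule 1, so it stays [t].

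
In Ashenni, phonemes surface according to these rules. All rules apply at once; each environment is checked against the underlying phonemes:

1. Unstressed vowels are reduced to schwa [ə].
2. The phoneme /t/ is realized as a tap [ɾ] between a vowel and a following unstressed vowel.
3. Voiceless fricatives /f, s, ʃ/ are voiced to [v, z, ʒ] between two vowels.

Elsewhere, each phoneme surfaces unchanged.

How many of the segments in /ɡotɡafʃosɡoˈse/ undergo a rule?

5

Segments that undergo a rule: /o/ → [ə] (rule 1); /a/ → [ə] (rule 1); /o/ → [ə] (rule 1); /o/ → [ə] (rule 1); /s/ → [z] (rule 3).
All other segments surface unchanged.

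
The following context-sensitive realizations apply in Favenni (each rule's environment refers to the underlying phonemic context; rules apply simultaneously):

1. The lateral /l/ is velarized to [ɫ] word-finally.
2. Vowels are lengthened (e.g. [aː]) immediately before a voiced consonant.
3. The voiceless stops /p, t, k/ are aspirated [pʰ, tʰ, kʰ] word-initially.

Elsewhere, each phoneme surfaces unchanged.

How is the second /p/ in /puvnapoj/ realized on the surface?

/p/ (between /a/ and /o/) is in the target of rule 3 but the environment (word-initially) is not met → [p].

[p]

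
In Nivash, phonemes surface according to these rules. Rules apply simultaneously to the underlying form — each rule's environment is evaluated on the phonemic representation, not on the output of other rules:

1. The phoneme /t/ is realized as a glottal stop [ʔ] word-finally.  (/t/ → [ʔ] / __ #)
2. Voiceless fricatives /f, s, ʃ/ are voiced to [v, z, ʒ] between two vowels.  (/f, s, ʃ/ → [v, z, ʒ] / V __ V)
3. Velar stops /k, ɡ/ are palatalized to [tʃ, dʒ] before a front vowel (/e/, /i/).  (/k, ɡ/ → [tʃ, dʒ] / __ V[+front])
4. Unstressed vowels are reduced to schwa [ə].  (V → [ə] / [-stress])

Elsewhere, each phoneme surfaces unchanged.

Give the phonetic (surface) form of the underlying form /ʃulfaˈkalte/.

[ʃəlfəˈkaltə]

/ʃ/ — word-initial; rule 2 does not apply here → [ʃ].
/u/ — between /ʃ/ and /l/, in an unstressed syllable — surfaces as [ə] (rule 4).
/l/ (between /u/ and /f/): no rule targets it → [l].
/f/ (between /l/ and /a/): rule 2 targets it, but not between two vowels → unchanged [f].
/a/ meets the environment for rule 4 (in an unstressed syllable) → [ə].
/k/ (between /a/ and /a/): rule 3 targets it, but not before a front vowel → unchanged [k].
/a/ (between /k/ and /l/): rule 4 targets it, but not in an unstressed syllable → unchanged [a].
/l/ (between /a/ and /t/): no rule targets it → [l].
/t/ (between /l/ and /e/) fails the environment for rule 1, so it stays [t].
/e/ meets the environment for rule 4 (in an unstressed syllable) → [ə].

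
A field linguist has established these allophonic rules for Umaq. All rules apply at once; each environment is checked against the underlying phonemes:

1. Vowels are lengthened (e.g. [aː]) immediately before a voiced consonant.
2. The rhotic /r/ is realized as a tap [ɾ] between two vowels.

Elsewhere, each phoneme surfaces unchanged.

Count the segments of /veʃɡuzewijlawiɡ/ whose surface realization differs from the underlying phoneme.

5

Segments that undergo a rule: /u/ → [uː] (rule 1); /e/ → [eː] (rule 1); /i/ → [iː] (rule 1); /a/ → [aː] (rule 1); /i/ → [iː] (rule 1).
All other segments surface unchanged.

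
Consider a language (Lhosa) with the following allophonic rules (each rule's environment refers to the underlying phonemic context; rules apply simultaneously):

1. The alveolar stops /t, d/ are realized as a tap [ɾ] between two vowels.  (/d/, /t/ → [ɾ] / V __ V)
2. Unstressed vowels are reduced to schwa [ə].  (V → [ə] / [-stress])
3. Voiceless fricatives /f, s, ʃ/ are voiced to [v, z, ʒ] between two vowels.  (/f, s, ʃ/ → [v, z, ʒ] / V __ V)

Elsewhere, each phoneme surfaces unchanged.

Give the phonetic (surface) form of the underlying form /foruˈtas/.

/f/ (word-initial) fails the environment for rule 3, so it stays [f].
/o/ (between /f/ and /r/): in an unstressed syllable, so rule 2 applies → [ə].
/u/ meets the environment for rule 2 (in an unstressed syllable) → [ə].
/t/ — between /u/ and /a/, between two vowels — surfaces as [ɾ] (rule 1).
/a/ (between /t/ and /s/): rule 2 targets it, but not in an unstressed syllable → unchanged [a].
/s/ (word-final) is in the target of rule 3 but the environment (between two vowels) is not met → [s].

[fərəˈɾas]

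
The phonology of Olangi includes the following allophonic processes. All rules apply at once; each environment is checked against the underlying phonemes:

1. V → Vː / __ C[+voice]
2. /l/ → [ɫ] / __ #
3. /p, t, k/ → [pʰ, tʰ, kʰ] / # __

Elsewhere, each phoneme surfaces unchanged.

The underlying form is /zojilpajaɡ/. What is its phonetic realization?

[zoːjiːlpaːjaːɡ]

/z/ (word-initial) is unaffected → [z].
/o/ — between /z/ and /j/, before a voiced consonant — surfaces as [oː] (rule 1).
/j/ (between /o/ and /i/): no rule targets it → [j].
/i/ (between /j/ and /l/): before a voiced consonant, so rule 1 applies → [iː].
/l/ (between /i/ and /p/) is in the target of rule 2 but the environment (word-finally) is not met → [l].
/p/ (between /l/ and /a/) fails the environment for rule 3, so it stays [p].
/a/ — between /p/ and /j/, before a voiced consonant — surfaces as [aː] (rule 1).
/j/ (between /a/ and /a/) is unaffected → [j].
/a/ meets the environment for rule 1 (before a voiced consonant) → [aː].
/ɡ/ — not in any rule's target class → [ɡ].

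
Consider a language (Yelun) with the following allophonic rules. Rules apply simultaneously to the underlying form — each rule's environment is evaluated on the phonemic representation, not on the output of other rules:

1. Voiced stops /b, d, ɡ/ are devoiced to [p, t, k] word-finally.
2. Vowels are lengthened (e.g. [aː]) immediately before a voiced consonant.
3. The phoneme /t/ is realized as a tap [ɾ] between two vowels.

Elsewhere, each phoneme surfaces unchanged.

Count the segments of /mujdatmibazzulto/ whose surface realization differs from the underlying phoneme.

Segments that undergo a rule: /u/ → [uː] (rule 2); /i/ → [iː] (rule 2); /a/ → [aː] (rule 2); /u/ → [uː] (rule 2).
All other segments surface unchanged.

4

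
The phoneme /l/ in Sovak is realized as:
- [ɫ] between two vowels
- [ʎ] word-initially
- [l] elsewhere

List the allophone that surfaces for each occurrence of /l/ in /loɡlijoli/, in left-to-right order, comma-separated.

[ʎ], [l], [ɫ]

Occurrence 1 (position 1): word-initially → [ʎ].
Occurrence 2 (position 4): no conditioning environment matches → elsewhere allophone [l].
Occurrence 3 (position 8): between two vowels → [ɫ].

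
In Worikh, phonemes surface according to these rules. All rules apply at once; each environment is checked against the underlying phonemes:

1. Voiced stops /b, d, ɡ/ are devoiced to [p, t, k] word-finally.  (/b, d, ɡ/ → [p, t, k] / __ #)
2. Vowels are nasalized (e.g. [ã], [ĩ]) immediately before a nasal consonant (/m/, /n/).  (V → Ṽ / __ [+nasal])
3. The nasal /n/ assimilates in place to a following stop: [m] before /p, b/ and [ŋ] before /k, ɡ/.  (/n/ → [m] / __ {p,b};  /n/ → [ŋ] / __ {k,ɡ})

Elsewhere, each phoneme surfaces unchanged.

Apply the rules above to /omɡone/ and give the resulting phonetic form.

Rule 2 applies to /o/ (word-initial: before a nasal consonant) → [õ].
/m/ (between /o/ and /ɡ/): no rule targets it → [m].
/ɡ/ — between /m/ and /o/; rule 1 does not apply here → [ɡ].
/o/ meets the environment for rule 2 (before a nasal consonant) → [õ].
/n/ (between /o/ and /e/) is in the target of rule 3 but the environment (before a labial or velar stop) is not met → [n].
/e/ (word-final) fails the environment for rule 2, so it stays [e].

[õmɡõne]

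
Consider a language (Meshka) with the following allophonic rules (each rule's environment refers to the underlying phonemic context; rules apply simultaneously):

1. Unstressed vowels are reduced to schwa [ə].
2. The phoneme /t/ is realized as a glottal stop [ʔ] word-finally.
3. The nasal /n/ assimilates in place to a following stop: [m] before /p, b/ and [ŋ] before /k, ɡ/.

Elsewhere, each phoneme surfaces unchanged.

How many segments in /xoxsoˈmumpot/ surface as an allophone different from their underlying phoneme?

Segments that undergo a rule: /o/ → [ə] (rule 1); /o/ → [ə] (rule 1); /o/ → [ə] (rule 1); /t/ → [ʔ] (rule 2).
All other segments surface unchanged.

4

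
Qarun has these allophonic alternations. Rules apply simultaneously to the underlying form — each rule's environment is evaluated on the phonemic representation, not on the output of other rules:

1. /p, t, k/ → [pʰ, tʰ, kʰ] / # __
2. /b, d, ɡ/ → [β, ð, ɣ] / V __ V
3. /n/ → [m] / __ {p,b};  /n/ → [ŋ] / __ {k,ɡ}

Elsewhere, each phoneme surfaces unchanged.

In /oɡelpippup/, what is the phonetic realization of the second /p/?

/p/ (between /i/ and /p/): rule 1 targets it, but not word-initially → unchanged [p].

[p]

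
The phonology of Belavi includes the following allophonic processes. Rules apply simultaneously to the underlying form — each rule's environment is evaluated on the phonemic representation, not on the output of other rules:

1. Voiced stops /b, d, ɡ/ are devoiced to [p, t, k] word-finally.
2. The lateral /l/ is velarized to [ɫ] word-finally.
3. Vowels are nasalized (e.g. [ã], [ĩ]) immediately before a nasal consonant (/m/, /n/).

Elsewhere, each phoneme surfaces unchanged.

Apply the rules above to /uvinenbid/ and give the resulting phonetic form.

/u/ (word-initial) is in the target of rule 3 but the environment (before a nasal consonant) is not met → [u].
/v/ stays [v].
/i/ (between /v/ and /n/): before a nasal consonant, so rule 3 applies → [ĩ].
/n/ (between /i/ and /e/): no rule targets it → [n].
/e/ (between /n/ and /n/): before a nasal consonant, so rule 3 applies → [ẽ].
/n/ stays [n].
/b/ (between /n/ and /i/) fails the environment for rule 1, so it stays [b].
/i/ (between /b/ and /d/): rule 3 targets it, but not before a nasal consonant → unchanged [i].
/d/ (word-final) occurs word-finally → [t] by rule 1.

[uvĩnẽnbit]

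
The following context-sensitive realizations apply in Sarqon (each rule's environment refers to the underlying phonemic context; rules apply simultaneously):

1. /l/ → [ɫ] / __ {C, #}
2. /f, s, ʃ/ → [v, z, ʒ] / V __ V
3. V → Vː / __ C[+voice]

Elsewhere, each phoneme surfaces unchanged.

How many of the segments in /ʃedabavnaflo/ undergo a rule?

3

Segments that undergo a rule: /e/ → [eː] (rule 3); /a/ → [aː] (rule 3); /a/ → [aː] (rule 3).
All other segments surface unchanged.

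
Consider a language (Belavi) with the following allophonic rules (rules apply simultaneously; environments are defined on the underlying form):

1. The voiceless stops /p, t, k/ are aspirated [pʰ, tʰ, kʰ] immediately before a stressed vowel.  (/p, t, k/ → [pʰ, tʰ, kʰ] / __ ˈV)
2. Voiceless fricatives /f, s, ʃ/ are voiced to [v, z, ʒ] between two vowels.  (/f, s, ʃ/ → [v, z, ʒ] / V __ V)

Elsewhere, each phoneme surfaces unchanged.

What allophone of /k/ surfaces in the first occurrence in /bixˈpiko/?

/k/ — between /i/ and /o/; rule 1 does not apply here → [k].

[k]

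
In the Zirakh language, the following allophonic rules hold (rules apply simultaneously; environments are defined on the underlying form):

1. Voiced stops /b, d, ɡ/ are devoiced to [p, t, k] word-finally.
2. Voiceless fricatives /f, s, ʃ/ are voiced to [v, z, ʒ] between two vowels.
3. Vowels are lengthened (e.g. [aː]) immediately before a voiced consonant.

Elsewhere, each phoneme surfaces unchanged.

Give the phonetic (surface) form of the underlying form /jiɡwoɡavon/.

[jiːɡwoːɡaːvoːn]

/i/ (between /j/ and /ɡ/) occurs before a voiced consonant → [iː] by rule 3.
/ɡ/ (between /i/ and /w/) is in the target of rule 1 but the environment (word-finally) is not met → [ɡ].
/o/ — between /w/ and /ɡ/, before a voiced consonant — surfaces as [oː] (rule 3).
/ɡ/ (between /o/ and /a/): rule 1 targets it, but not word-finally → unchanged [ɡ].
/a/ — between /ɡ/ and /v/, before a voiced consonant — surfaces as [aː] (rule 3).
/o/ (between /v/ and /n/): before a voiced consonant, so rule 3 applies → [oː].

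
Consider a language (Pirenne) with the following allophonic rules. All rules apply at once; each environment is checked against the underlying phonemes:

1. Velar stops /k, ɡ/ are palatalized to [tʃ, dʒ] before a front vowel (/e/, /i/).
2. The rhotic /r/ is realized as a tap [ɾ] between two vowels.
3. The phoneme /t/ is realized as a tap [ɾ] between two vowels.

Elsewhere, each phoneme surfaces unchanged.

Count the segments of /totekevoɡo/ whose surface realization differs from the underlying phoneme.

Segments that undergo a rule: /t/ → [ɾ] (rule 3); /k/ → [tʃ] (rule 1).
All other segments surface unchanged.

2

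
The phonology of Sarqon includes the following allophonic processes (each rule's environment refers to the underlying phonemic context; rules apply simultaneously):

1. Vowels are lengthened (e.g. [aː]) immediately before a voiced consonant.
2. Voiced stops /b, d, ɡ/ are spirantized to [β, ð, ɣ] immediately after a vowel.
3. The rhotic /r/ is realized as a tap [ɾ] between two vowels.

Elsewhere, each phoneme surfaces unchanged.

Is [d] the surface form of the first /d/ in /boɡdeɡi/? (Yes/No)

/d/ (between /ɡ/ and /e/) fails the environment for rule 2, so it stays [d].
The actual realization is [d], which matches [d].

Yes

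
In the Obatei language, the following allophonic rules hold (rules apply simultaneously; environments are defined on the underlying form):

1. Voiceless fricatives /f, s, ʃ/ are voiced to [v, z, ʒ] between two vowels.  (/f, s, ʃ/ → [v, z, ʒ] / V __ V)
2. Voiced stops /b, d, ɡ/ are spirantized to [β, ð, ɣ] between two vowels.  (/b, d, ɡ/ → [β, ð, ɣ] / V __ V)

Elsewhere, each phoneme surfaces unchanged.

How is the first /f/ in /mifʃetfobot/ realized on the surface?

[f]

/f/ (between /i/ and /ʃ/) is in the target of rule 1 but the environment (between two vowels) is not met → [f].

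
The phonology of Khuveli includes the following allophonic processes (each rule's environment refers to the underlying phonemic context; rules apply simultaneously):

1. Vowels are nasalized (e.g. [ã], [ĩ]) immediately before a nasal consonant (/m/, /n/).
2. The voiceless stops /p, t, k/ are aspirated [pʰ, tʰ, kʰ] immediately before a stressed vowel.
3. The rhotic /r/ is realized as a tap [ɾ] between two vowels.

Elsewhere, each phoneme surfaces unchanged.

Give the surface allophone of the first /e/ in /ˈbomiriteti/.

[e]

/e/ (between /t/ and /t/) fails the environment for rule 1, so it stays [e].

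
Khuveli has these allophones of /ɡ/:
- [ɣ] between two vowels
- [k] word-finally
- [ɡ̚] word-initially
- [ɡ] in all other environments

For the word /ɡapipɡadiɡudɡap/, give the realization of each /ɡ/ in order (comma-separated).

Occurrence 1 (position 1): word-initially → [ɡ̚].
Occurrence 2 (position 6): no conditioning environment matches → elsewhere allophone [ɡ].
Occurrence 3 (position 10): between two vowels → [ɣ].
Occurrence 4 (position 13): no conditioning environment matches → elsewhere allophone [ɡ].

[ɡ̚], [ɡ], [ɣ], [ɡ]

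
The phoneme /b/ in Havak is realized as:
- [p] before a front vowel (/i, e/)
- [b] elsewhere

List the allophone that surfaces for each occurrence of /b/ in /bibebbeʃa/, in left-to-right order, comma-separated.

Occurrence 1 (position 1): before a front vowel (/i, e/) → [p].
Occurrence 2 (position 3): before a front vowel (/i, e/) → [p].
Occurrence 3 (position 5): no conditioning environment matches → elsewhere allophone [b].
Occurrence 4 (position 6): before a front vowel (/i, e/) → [p].

[p], [p], [b], [p]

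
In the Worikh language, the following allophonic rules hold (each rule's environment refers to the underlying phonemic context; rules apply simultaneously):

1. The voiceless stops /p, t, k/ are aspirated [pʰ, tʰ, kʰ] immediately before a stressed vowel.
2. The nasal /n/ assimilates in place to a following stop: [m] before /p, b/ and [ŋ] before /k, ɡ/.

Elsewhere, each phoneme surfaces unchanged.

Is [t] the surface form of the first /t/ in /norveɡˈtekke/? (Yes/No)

No

/t/ (between /ɡ/ and /e/): immediately before a stressed vowel, so rule 1 applies → [tʰ].
The actual realization is [tʰ], not [t].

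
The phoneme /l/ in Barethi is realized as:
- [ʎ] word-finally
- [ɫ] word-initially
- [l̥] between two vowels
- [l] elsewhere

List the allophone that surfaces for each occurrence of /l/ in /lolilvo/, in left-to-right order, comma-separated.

Occurrence 1 (position 1): word-initially → [ɫ].
Occurrence 2 (position 3): between two vowels → [l̥].
Occurrence 3 (position 5): no conditioning environment matches → elsewhere allophone [l].

[ɫ], [l̥], [l]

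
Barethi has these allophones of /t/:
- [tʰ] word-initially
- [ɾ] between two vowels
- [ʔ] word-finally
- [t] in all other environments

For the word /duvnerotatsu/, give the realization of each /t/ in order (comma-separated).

[ɾ], [t]

Occurrence 1 (position 8): between two vowels → [ɾ].
Occurrence 2 (position 10): no conditioning environment matches → elsewhere allophone [t].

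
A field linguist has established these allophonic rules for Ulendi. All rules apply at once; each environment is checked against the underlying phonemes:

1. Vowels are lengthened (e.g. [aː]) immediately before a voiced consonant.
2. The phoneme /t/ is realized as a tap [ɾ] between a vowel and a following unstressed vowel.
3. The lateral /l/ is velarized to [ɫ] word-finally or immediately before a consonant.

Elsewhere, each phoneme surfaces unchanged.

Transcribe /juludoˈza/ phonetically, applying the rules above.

/j/ — not in any rule's target class → [j].
/u/ (between /j/ and /l/) occurs before a voiced consonant → [uː] by rule 1.
/l/ (between /u/ and /u/) fails the environment for rule 3, so it stays [l].
/u/ meets the environment for rule 1 (before a voiced consonant) → [uː].
/d/ stays [d].
/o/ meets the environment for rule 1 (before a voiced consonant) → [oː].
/z/ (between /o/ and /a/): no rule targets it → [z].
/a/ (word-final) is in the target of rule 1 but the environment (before a voiced consonant) is not met → [a].

[juːluːdoːˈza]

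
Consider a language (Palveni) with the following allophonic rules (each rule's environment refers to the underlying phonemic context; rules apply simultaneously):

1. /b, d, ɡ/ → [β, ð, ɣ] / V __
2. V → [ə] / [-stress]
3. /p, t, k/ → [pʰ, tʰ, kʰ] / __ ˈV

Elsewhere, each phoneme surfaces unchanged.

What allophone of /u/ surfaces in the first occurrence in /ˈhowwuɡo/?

[ə]

/u/ (between /w/ and /ɡ/): in an unstressed syllable, so rule 2 applies → [ə].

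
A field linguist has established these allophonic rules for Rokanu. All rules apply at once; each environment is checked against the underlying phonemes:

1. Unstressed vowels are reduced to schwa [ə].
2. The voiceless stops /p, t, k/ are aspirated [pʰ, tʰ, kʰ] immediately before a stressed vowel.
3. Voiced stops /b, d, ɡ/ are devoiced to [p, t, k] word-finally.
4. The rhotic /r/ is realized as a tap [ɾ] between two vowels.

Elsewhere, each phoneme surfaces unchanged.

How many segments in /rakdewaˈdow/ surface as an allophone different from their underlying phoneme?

3

Segments that undergo a rule: /a/ → [ə] (rule 1); /e/ → [ə] (rule 1); /a/ → [ə] (rule 1).
All other segments surface unchanged.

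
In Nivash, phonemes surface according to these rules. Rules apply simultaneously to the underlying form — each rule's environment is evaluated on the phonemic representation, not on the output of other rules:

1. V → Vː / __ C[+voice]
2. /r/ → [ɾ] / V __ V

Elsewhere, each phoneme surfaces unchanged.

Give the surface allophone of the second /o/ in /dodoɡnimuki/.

/o/ (between /d/ and /ɡ/) occurs before a voiced consonant → [oː] by rule 1.

[oː]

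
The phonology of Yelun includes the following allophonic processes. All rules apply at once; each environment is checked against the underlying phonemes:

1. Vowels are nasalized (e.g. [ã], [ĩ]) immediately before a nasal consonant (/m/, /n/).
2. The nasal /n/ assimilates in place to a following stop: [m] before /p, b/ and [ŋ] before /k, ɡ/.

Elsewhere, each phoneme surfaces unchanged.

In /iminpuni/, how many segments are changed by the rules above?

Segments that undergo a rule: /i/ → [ĩ] (rule 1); /i/ → [ĩ] (rule 1); /n/ → [m] (rule 2); /u/ → [ũ] (rule 1).
All other segments surface unchanged.

4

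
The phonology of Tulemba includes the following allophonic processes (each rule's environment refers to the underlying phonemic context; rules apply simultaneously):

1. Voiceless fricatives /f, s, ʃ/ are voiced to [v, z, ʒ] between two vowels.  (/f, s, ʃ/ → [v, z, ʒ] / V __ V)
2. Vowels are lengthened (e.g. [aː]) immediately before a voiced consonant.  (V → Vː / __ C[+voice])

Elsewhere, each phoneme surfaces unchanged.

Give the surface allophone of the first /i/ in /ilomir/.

/i/ (word-initial) occurs before a voiced consonant → [iː] by rule 2.

[iː]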